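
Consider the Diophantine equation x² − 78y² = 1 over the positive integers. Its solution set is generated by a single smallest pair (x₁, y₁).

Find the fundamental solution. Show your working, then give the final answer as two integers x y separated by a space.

√78 → a₀=8, period (1,4,1,16); ℓ=4 even so k=3
a_0=8:  p_0=8·1+0=8,  q_0=8·0+1=1
…
a_2=4:  p_2=4·9+8=44,  q_2=4·1+1=5
a_3=1:  p_3=1·44+9=53,  q_3=1·5+1=6
fundamental: x₁=53, y₁=6  (since 2809 − 78·36 = 1)

53 6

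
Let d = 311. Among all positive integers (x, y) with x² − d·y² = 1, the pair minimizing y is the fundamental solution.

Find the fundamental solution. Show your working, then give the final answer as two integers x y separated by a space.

√311 → a₀=17, period (1,1,1,2,1,…,1,1,34); ℓ=16 even so k=15
k=0  a_k=17  p_k/q_k = 17/1
k=1  a_k=1  p_k/q_k = 18/1
…
k=5  a_k=1  p_k/q_k = 194/11
…
k=7  a_k=3  p_k/q_k = 4109/233
…
k=9  a_k=3  p_k/q_k = 217583/12338
…
k=12  a_k=2  p_k/q_k = 4565134/258865
…
k=14  a_k=1  p_k/q_k = 10724507/608131
k=15  a_k=1  p_k/q_k = 16883880/957397
fundamental: x₁=16883880, y₁=957397  (since 285065403854400 − 311·916609015609 = 1)

16883880 957397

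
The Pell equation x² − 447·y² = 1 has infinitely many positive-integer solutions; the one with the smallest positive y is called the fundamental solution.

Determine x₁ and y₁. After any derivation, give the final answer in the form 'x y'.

148 7

d=447: √d = [21; 7,42] (ℓ=2, even), read p_1/q_1
k=0  a_k=21  p_k/q_k = 21/1
k=1  a_k=7  p_k/q_k = 148/7
→ (148, 7).  Check: 148²=21904, 447·7²=21903, difference 1.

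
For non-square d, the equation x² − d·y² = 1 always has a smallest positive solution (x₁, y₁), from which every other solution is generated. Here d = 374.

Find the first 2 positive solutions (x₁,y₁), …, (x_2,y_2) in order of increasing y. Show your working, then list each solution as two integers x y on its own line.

[19; 2,1,18,1,2,38] for √374; ℓ=6 ⇒ convergent index 5
a_0=19:  p_0=19·1+0=19,  q_0=19·0+1=1
…
a_2=1:  p_2=1·39+19=58,  q_2=1·2+1=3
a_3=18:  p_3=18·58+39=1083,  q_3=18·3+2=56
a_4=1:  p_4=1·1083+58=1141,  q_4=1·56+3=59
a_5=2:  p_5=2·1141+1083=3365,  q_5=2·59+56=174
fundamental: x₁=3365, y₁=174  (since 11323225 − 374·30276 = 1)
(3365+174√374)^2 = 22646449 + 1171020√374

3365 174
22646449 1171020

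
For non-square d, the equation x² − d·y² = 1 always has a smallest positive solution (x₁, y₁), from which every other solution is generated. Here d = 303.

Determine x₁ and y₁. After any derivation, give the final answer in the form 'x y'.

√303 = [17; 2,2,5,2,2,34, …], period ℓ=6 (even) → k=5
i=0: a=17 ⇒ p=17, q=1
i=1: a=2 ⇒ p=35, q=2
i=2: a=2 ⇒ p=87, q=5
i=3: a=5 ⇒ p=470, q=27
i=4: a=2 ⇒ p=1027, q=59
i=5: a=2 ⇒ p=2524, q=145
(x₁, y₁) = (2524, 145);  2524² − 303·145² = 1 ✓

2524 145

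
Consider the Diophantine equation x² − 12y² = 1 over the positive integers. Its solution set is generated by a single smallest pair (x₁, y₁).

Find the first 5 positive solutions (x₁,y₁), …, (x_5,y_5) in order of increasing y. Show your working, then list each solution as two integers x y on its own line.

7 2
97 28
1351 390
18817 5432
262087 75658

√12 → a₀=3, period (2,6); ℓ=2 even so k=1
k=0  a_k=3  p_k/q_k = 3/1
k=1  a_k=2  p_k/q_k = 7/2
(x₁, y₁) = (7, 2);  7² − 12·2² = 1 ✓
k=2:  x_2 = 7·7+12·2·2 = 97,  y_2 = 7·2+2·7 = 28
k=3:  x_3 = 7·97+12·2·28 = 1351,  y_3 = 7·28+2·97 = 390
k=4:  x_4 = 7·1351+12·2·390 = 18817,  y_4 = 7·390+2·1351 = 5432
k=5:  x_5 = 7·18817+12·2·5432 = 262087,  y_5 = 7·5432+2·18817 = 75658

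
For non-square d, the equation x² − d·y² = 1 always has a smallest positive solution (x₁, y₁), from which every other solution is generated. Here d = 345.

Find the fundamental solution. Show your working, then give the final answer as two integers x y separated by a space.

d=345: √d = [18; 1,1,2,1,6,1,2,1,1,36] (ℓ=10, even), read p_9/q_9
k=0  a_k=18  p_k/q_k = 18/1
…
k=2  a_k=1  p_k/q_k = 37/2
…
k=5  a_k=6  p_k/q_k = 873/47
…
k=7  a_k=2  p_k/q_k = 2879/155
k=8  a_k=1  p_k/q_k = 3882/209
k=9  a_k=1  p_k/q_k = 6761/364
(x₁, y₁) = (6761, 364);  6761² − 345·364² = 1 ✓

6761 364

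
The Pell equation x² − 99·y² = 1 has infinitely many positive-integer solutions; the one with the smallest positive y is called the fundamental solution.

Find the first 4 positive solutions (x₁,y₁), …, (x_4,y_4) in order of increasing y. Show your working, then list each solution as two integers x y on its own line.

10 1
199 20
3970 399
79201 7960

√99 = [9; 1,18, …], period ℓ=2 (even) → k=1
i=0: a=9 ⇒ p=9, q=1
i=1: a=1 ⇒ p=10, q=1
(x₁, y₁) = (10, 1);  10² − 99·1² = 1 ✓
n=2: (10,1)∘(10,1) = (10·10+99·1·1, 10·1+1·10) = (199,20)
n=3: (199,20)∘(10,1) = (10·199+99·1·20, 10·20+1·199) = (3970,399)
n=4: (3970,399)∘(10,1) = (10·3970+99·1·399, 10·399+1·3970) = (79201,7960)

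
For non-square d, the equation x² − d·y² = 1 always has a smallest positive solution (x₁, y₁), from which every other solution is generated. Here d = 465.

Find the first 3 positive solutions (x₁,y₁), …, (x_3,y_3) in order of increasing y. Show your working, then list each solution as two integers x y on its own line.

√465 = [21; 1,1,3,2,2,2,3,1,1,42, …], period ℓ=10 (even) → k=9
step 0: (21, 1)  from 21·(1,0) + (0,1)
…
step 6: (2027, 94)  from 2·(841,39) + (345,16)
…
step 8: (8949, 415)  from 1·(6922,321) + (2027,94)
step 9: (15871, 736)  from 1·(8949,415) + (6922,321)
→ (15871, 736).  Check: 15871²=251888641, 465·736²=251888640, difference 1.
n=2: (15871,736)∘(15871,736) = (15871·15871+465·736·736, 15871·736+736·15871) = (503777281,23362112)
n=3: (503777281,23362112)∘(15871,736) = (15871·503777281+465·736·23362112, 15871·23362112+736·503777281) = (15990898437631,741560158368)

15871 736
503777281 23362112
15990898437631 741560158368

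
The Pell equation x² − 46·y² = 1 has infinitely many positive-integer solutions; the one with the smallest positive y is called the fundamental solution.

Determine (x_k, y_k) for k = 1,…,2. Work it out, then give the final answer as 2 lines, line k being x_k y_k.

√46 = [6; 1,3,1,1,2,6,2,1,1,3,1,12, …], period ℓ=12 (even) → k=11
step 0: (6, 1)  from 6·(1,0) + (0,1)
step 1: (7, 1)  from 1·(6,1) + (1,0)
…
step 3: (34, 5)  from 1·(27,4) + (7,1)
step 4: (61, 9)  from 1·(34,5) + (27,4)
…
step 6: (997, 147)  from 6·(156,23) + (61,9)
…
step 8: (3147, 464)  from 1·(2150,317) + (997,147)
…
step 10: (19038, 2807)  from 3·(5297,781) + (3147,464)
step 11: (24335, 3588)  from 1·(19038,2807) + (5297,781)
fundamental: x₁=24335, y₁=3588  (since 592192225 − 46·12873744 = 1)
k=2:  x_2 = 24335·24335+46·3588·3588 = 1184384449,  y_2 = 24335·3588+3588·24335 = 174627960

24335 3588
1184384449 174627960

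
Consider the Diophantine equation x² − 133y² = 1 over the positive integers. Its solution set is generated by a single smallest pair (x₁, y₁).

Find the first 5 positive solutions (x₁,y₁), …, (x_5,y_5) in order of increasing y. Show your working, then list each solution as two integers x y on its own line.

2588599 224460
13401689565601 1162073863080
69383200415647777399 6016286479789825380
359210566425477440164982401 31147506330593762303822160
1859704226076779569066850908714999 161256807479731348725343689282300

d=133: √d = [11; 1,1,7,5,1,…,1,1,22] (ℓ=16, even), read p_15/q_15
i=0: a=11 ⇒ p=11, q=1
i=1: a=1 ⇒ p=12, q=1
i=2: a=1 ⇒ p=23, q=2
i=3: a=7 ⇒ p=173, q=15
i=4: a=5 ⇒ p=888, q=77
i=5: a=1 ⇒ p=1061, q=92
…
i=7: a=1 ⇒ p=3010, q=261
…
i=9: a=1 ⇒ p=10979, q=952
i=10: a=1 ⇒ p=18948, q=1643
i=11: a=1 ⇒ p=29927, q=2595
i=12: a=5 ⇒ p=168583, q=14618
i=13: a=7 ⇒ p=1210008, q=104921
i=14: a=1 ⇒ p=1378591, q=119539
i=15: a=1 ⇒ p=2588599, q=224460
→ (2588599, 224460).  Check: 2588599²=6700844782801, 133·224460²=6700844782800, difference 1.
(2588599+224460√133)^2 = 13401689565601 + 1162073863080√133
(2588599+224460√133)^3 = 69383200415647777399 + 6016286479789825380√133
(2588599+224460√133)^4 = 359210566425477440164982401 + 31147506330593762303822160√133
(2588599+224460√133)^5 = 1859704226076779569066850908714999 + 161256807479731348725343689282300√133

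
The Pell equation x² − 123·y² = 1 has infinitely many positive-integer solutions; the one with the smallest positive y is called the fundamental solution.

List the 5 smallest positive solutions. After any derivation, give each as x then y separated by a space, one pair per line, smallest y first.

d=123: √d = [11; 11,22] (ℓ=2, even), read p_1/q_1
k=0  a_k=11  p_k/q_k = 11/1
k=1  a_k=11  p_k/q_k = 122/11
fundamental: x₁=122, y₁=11  (since 14884 − 123·121 = 1)
n=2: (122,11)∘(122,11) = (122·122+123·11·11, 122·11+11·122) = (29767,2684)
n=3: (29767,2684)∘(122,11) = (122·29767+123·11·2684, 122·2684+11·29767) = (7263026,654885)
n=4: (7263026,654885)∘(122,11) = (122·7263026+123·11·654885, 122·654885+11·7263026) = (1772148577,159789256)
n=5: (1772148577,159789256)∘(122,11) = (122·1772148577+123·11·159789256, 122·159789256+11·1772148577) = (432396989762,38987923579)

122 11
29767 2684
7263026 654885
1772148577 159789256
432396989762 38987923579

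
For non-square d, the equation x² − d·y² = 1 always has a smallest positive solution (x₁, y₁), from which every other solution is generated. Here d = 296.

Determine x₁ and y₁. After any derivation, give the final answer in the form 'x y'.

3699 215

[17; 4,1,7,1,4,34] for √296; ℓ=6 ⇒ convergent index 5
a_0=17:  p_0=17·1+0=17,  q_0=17·0+1=1
…
a_2=1:  p_2=1·69+17=86,  q_2=1·4+1=5
a_3=7:  p_3=7·86+69=671,  q_3=7·5+4=39
a_4=1:  p_4=1·671+86=757,  q_4=1·39+5=44
a_5=4:  p_5=4·757+671=3699,  q_5=4·44+39=215
(x₁, y₁) = (3699, 215);  3699² − 296·215² = 1 ✓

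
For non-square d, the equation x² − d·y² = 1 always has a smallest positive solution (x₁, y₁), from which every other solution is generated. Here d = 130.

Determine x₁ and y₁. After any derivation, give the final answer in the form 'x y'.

d=130: √d = [11; 2,2,22] (ℓ=3, odd), read p_5/q_5
a_0=11:  p_0=11·1+0=11,  q_0=11·0+1=1
…
a_2=2:  p_2=2·23+11=57,  q_2=2·2+1=5
…
a_4=2:  p_4=2·1277+57=2611,  q_4=2·112+5=229
a_5=2:  p_5=2·2611+1277=6499,  q_5=2·229+112=570
→ (6499, 570).  Check: 6499²=42237001, 130·570²=42237000, difference 1.

6499 570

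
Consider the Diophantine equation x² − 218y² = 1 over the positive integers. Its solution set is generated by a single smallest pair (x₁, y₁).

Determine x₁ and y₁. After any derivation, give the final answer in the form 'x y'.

[14; 1,3,3,1,28] for √218; ℓ=5 ⇒ convergent index 9
i=0: a=14 ⇒ p=14, q=1
…
i=3: a=3 ⇒ p=192, q=13
i=4: a=1 ⇒ p=251, q=17
…
i=8: a=3 ⇒ p=96370, q=6527
i=9: a=1 ⇒ p=126003, q=8534
→ (126003, 8534).  Check: 126003²=15876756009, 218·8534²=15876756008, difference 1.

126003 8534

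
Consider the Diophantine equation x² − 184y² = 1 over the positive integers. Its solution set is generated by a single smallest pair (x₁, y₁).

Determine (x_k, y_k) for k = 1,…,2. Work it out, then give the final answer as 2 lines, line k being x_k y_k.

24335 1794
1184384449 87313980

d=184: √d = [13; 1,1,3,2,1,2,1,2,3,1,1,26] (ℓ=12, even), read p_11/q_11
k=0  a_k=13  p_k/q_k = 13/1
…
k=2  a_k=1  p_k/q_k = 27/2
…
k=5  a_k=1  p_k/q_k = 312/23
k=6  a_k=2  p_k/q_k = 841/62
…
k=10  a_k=1  p_k/q_k = 13741/1013
k=11  a_k=1  p_k/q_k = 24335/1794
(x₁, y₁) = (24335, 1794);  24335² − 184·1794² = 1 ✓
(x_2, y_2) = (24335·24335 + 184·1794·1794, 24335·1794 + 1794·24335) = (1184384449, 87313980)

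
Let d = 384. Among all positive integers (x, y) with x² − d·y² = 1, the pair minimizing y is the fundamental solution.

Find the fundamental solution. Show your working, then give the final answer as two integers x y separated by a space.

4801 245

d=384: √d = [19; 1,1,2,9,2,1,1,38] (ℓ=8, even), read p_7/q_7
i=0: a=19 ⇒ p=19, q=1
i=1: a=1 ⇒ p=20, q=1
…
i=5: a=2 ⇒ p=1940, q=99
i=6: a=1 ⇒ p=2861, q=146
i=7: a=1 ⇒ p=4801, q=245
fundamental: x₁=4801, y₁=245  (since 23049601 − 384·60025 = 1)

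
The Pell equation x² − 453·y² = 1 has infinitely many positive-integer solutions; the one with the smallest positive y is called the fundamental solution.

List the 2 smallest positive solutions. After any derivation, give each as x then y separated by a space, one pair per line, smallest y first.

1653751 77700
5469784740001 256992905400

d=453: √d = [21; 3,1,1,10,14,10,1,1,3,42] (ℓ=10, even), read p_9/q_9
step 0: (21, 1)  from 21·(1,0) + (0,1)
step 1: (64, 3)  from 3·(21,1) + (1,0)
…
step 3: (149, 7)  from 1·(85,4) + (64,3)
step 4: (1575, 74)  from 10·(149,7) + (85,4)
…
step 6: (223565, 10504)  from 10·(22199,1043) + (1575,74)
step 7: (245764, 11547)  from 1·(223565,10504) + (22199,1043)
step 8: (469329, 22051)  from 1·(245764,11547) + (223565,10504)
step 9: (1653751, 77700)  from 3·(469329,22051) + (245764,11547)
fundamental: x₁=1653751, y₁=77700  (since 2734892370001 − 453·6037290000 = 1)
n=2: (1653751,77700)∘(1653751,77700) = (1653751·1653751+453·77700·77700, 1653751·77700+77700·1653751) = (5469784740001,256992905400)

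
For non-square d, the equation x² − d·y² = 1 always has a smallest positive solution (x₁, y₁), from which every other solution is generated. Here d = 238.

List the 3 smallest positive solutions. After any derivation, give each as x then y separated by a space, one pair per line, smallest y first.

11663 756
272051137 17634456
6345864809999 411341319900

√238 = [15; 2,2,1,14,1,2,2,30, …], period ℓ=8 (even) → k=7
a_0=15:  p_0=15·1+0=15,  q_0=15·0+1=1
…
a_6=2:  p_6=2·1697+1589=4983,  q_6=2·110+103=323
a_7=2:  p_7=2·4983+1697=11663,  q_7=2·323+110=756
fundamental: x₁=11663, y₁=756  (since 136025569 − 238·571536 = 1)
(x_2, y_2) = (11663·11663 + 238·756·756, 11663·756 + 756·11663) = (272051137, 17634456)
(x_3, y_3) = (11663·272051137 + 238·756·17634456, 11663·17634456 + 756·272051137) = (6345864809999, 411341319900)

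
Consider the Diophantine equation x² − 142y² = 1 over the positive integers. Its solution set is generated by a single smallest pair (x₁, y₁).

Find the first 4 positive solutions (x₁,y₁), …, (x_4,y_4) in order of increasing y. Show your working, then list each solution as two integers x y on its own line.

[11; 1,10,1,22] for √142; ℓ=4 ⇒ convergent index 3
step 0: (11, 1)  from 11·(1,0) + (0,1)
step 1: (12, 1)  from 1·(11,1) + (1,0)
step 2: (131, 11)  from 10·(12,1) + (11,1)
step 3: (143, 12)  from 1·(131,11) + (12,1)
(x₁, y₁) = (143, 12);  143² − 142·12² = 1 ✓
n=2: (143,12)∘(143,12) = (143·143+142·12·12, 143·12+12·143) = (40897,3432)
n=3: (40897,3432)∘(143,12) = (143·40897+142·12·3432, 143·3432+12·40897) = (11696399,981540)
n=4: (11696399,981540)∘(143,12) = (143·11696399+142·12·981540, 143·981540+12·11696399) = (3345129217,280717008)

143 12
40897 3432
11696399 981540
3345129217 280717008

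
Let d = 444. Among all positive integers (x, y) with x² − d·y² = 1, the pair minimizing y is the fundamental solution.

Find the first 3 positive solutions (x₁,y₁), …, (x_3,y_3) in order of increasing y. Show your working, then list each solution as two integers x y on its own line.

d=444: √d = [21; 14,42] (ℓ=2, even), read p_1/q_1
a_0=21:  p_0=21·1+0=21,  q_0=21·0+1=1
a_1=14:  p_1=14·21+1=295,  q_1=14·1+0=14
(x₁, y₁) = (295, 14);  295² − 444·14² = 1 ✓
(295+14√444)^2 = 174049 + 8260√444
(295+14√444)^3 = 102688615 + 4873386√444

295 14
174049 8260
102688615 4873386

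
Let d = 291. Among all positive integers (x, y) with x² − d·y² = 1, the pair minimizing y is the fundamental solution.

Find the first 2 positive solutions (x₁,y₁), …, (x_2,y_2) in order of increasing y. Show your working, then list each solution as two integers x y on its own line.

√291 = [17; 17,34, …], period ℓ=2 (even) → k=1
a_0=17:  p_0=17·1+0=17,  q_0=17·0+1=1
a_1=17:  p_1=17·17+1=290,  q_1=17·1+0=17
→ (290, 17).  Check: 290²=84100, 291·17²=84099, difference 1.
(x_2, y_2) = (290·290 + 291·17·17, 290·17 + 17·290) = (168199, 9860)

290 17
168199 9860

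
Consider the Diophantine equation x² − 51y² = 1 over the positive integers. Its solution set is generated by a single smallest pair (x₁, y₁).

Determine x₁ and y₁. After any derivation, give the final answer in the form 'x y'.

[7; 7,14] for √51; ℓ=2 ⇒ convergent index 1
step 0: (7, 1)  from 7·(1,0) + (0,1)
step 1: (50, 7)  from 7·(7,1) + (1,0)
fundamental: x₁=50, y₁=7  (since 2500 − 51·49 = 1)

50 7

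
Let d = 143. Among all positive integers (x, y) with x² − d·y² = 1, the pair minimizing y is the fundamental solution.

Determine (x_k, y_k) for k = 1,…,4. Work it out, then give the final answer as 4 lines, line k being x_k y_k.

12 1
287 24
6876 575
164737 13776

[11; 1,22] for √143; ℓ=2 ⇒ convergent index 1
a_0=11:  p_0=11·1+0=11,  q_0=11·0+1=1
a_1=1:  p_1=1·11+1=12,  q_1=1·1+0=1
(x₁, y₁) = (12, 1);  12² − 143·1² = 1 ✓
(x_2, y_2) = (12·12 + 143·1·1, 12·1 + 1·12) = (287, 24)
(x_3, y_3) = (12·287 + 143·1·24, 12·24 + 1·287) = (6876, 575)
(x_4, y_4) = (12·6876 + 143·1·575, 12·575 + 1·6876) = (164737, 13776)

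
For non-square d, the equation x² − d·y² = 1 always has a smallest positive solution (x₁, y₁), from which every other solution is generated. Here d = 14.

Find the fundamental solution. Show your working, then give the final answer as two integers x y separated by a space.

15 4

d=14: √d = [3; 1,2,1,6] (ℓ=4, even), read p_3/q_3
a_0=3:  p_0=3·1+0=3,  q_0=3·0+1=1
a_1=1:  p_1=1·3+1=4,  q_1=1·1+0=1
a_2=2:  p_2=2·4+3=11,  q_2=2·1+1=3
a_3=1:  p_3=1·11+4=15,  q_3=1·3+1=4
→ (15, 4).  Check: 15²=225, 14·4²=224, difference 1.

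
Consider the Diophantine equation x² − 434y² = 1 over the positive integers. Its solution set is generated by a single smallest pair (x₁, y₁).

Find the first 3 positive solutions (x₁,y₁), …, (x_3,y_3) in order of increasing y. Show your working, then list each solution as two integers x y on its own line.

125 6
31249 1500
7812125 374994

d=434: √d = [20; 1,4,1,40] (ℓ=4, even), read p_3/q_3
step 0: (20, 1)  from 20·(1,0) + (0,1)
step 1: (21, 1)  from 1·(20,1) + (1,0)
step 2: (104, 5)  from 4·(21,1) + (20,1)
step 3: (125, 6)  from 1·(104,5) + (21,1)
fundamental: x₁=125, y₁=6  (since 15625 − 434·36 = 1)
(x_2, y_2) = (125·125 + 434·6·6, 125·6 + 6·125) = (31249, 1500)
(x_3, y_3) = (125·31249 + 434·6·1500, 125·1500 + 6·31249) = (7812125, 374994)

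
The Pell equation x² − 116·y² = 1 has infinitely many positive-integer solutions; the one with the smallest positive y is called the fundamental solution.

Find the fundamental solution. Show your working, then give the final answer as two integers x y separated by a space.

[10; 1,3,2,1,4,1,2,3,1,20] for √116; ℓ=10 ⇒ convergent index 9
i=0: a=10 ⇒ p=10, q=1
…
i=2: a=3 ⇒ p=43, q=4
…
i=5: a=4 ⇒ p=657, q=61
i=6: a=1 ⇒ p=797, q=74
…
i=8: a=3 ⇒ p=7550, q=701
i=9: a=1 ⇒ p=9801, q=910
→ (9801, 910).  Check: 9801²=96059601, 116·910²=96059600, difference 1.

9801 910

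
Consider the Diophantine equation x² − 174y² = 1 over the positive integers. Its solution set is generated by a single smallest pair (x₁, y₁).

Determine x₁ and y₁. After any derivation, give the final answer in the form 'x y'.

1451 110

√174 → a₀=13, period (5,4,5,26); ℓ=4 even so k=3
i=0: a=13 ⇒ p=13, q=1
…
i=2: a=4 ⇒ p=277, q=21
i=3: a=5 ⇒ p=1451, q=110
→ (1451, 110).  Check: 1451²=2105401, 174·110²=2105400, difference 1.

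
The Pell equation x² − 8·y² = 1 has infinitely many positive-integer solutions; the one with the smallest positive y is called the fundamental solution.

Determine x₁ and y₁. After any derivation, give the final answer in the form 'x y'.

3 1

√8 → a₀=2, period (1,4); ℓ=2 even so k=1
k=0  a_k=2  p_k/q_k = 2/1
k=1  a_k=1  p_k/q_k = 3/1
→ (3, 1).  Check: 3²=9, 8·1²=8, difference 1.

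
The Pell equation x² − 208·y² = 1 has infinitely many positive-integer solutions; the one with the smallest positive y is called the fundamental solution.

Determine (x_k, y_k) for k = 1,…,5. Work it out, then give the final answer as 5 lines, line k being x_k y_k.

√208 = [14; 2,2,1,2,2,28, …], period ℓ=6 (even) → k=5
k=0  a_k=14  p_k/q_k = 14/1
k=1  a_k=2  p_k/q_k = 29/2
k=2  a_k=2  p_k/q_k = 72/5
k=3  a_k=1  p_k/q_k = 101/7
k=4  a_k=2  p_k/q_k = 274/19
k=5  a_k=2  p_k/q_k = 649/45
→ (649, 45).  Check: 649²=421201, 208·45²=421200, difference 1.
(x_2, y_2) = (649·649 + 208·45·45, 649·45 + 45·649) = (842401, 58410)
(x_3, y_3) = (649·842401 + 208·45·58410, 649·58410 + 45·842401) = (1093435849, 75816135)
(x_4, y_4) = (649·1093435849 + 208·45·75816135, 649·75816135 + 45·1093435849) = (1419278889601, 98409284820)
(x_5, y_5) = (649·1419278889601 + 208·45·98409284820, 649·98409284820 + 45·1419278889601) = (1842222905266249, 127735175880225)

649 45
842401 58410
1093435849 75816135
1419278889601 98409284820
1842222905266249 127735175880225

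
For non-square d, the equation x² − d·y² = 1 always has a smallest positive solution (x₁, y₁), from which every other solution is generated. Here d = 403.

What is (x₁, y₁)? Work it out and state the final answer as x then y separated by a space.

d=403: √d = [20; 13,2,1,3,1,3,1,2,13,40] (ℓ=10, even), read p_9/q_9
i=0: a=20 ⇒ p=20, q=1
…
i=3: a=1 ⇒ p=803, q=40
…
i=7: a=1 ⇒ p=17967, q=895
i=8: a=2 ⇒ p=50147, q=2498
i=9: a=13 ⇒ p=669878, q=33369
fundamental: x₁=669878, y₁=33369  (since 448736534884 − 403·1113490161 = 1)

669878 33369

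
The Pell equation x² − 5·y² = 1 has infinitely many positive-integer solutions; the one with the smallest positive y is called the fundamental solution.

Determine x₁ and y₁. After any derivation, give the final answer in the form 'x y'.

√5 → a₀=2, period (4); ℓ=1 odd so k=1
a_0=2:  p_0=2·1+0=2,  q_0=2·0+1=1
a_1=4:  p_1=4·2+1=9,  q_1=4·1+0=4
→ (9, 4).  Check: 9²=81, 5·4²=80, difference 1.

9 4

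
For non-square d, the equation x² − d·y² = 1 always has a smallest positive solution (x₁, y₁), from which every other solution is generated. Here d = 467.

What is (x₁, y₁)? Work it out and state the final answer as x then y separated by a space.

[21; 1,1,1,1,3,…,1,1,42] for √467; ℓ=14 ⇒ convergent index 13
k=0  a_k=21  p_k/q_k = 21/1
k=1  a_k=1  p_k/q_k = 22/1
k=2  a_k=1  p_k/q_k = 43/2
…
k=5  a_k=3  p_k/q_k = 389/18
…
k=7  a_k=21  p_k/q_k = 27164/1257
k=8  a_k=3  p_k/q_k = 82767/3830
k=9  a_k=3  p_k/q_k = 275465/12747
…
k=11  a_k=1  p_k/q_k = 633697/29324
k=12  a_k=1  p_k/q_k = 991929/45901
k=13  a_k=1  p_k/q_k = 1625626/75225
(x₁, y₁) = (1625626, 75225);  1625626² − 467·75225² = 1 ✓

1625626 75225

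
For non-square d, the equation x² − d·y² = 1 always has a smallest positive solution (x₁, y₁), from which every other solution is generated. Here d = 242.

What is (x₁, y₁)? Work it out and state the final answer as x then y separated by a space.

19601 1260

[15; 1,1,3,1,14,1,3,1,1,30] for √242; ℓ=10 ⇒ convergent index 9
step 0: (15, 1)  from 15·(1,0) + (0,1)
…
step 3: (109, 7)  from 3·(31,2) + (16,1)
step 4: (140, 9)  from 1·(109,7) + (31,2)
step 5: (2069, 133)  from 14·(140,9) + (109,7)
…
step 8: (10905, 701)  from 1·(8696,559) + (2209,142)
step 9: (19601, 1260)  from 1·(10905,701) + (8696,559)
(x₁, y₁) = (19601, 1260);  19601² − 242·1260² = 1 ✓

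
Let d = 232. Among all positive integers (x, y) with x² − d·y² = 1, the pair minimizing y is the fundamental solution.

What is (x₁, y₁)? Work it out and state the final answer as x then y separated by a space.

19603 1287

[15; 4,3,7,3,4,30] for √232; ℓ=6 ⇒ convergent index 5
k=0  a_k=15  p_k/q_k = 15/1
k=1  a_k=4  p_k/q_k = 61/4
k=2  a_k=3  p_k/q_k = 198/13
…
k=4  a_k=3  p_k/q_k = 4539/298
k=5  a_k=4  p_k/q_k = 19603/1287
fundamental: x₁=19603, y₁=1287  (since 384277609 − 232·1656369 = 1)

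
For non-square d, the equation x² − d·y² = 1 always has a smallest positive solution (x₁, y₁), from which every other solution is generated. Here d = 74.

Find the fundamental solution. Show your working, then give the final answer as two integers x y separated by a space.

3699 430

√74 → a₀=8, period (1,1,1,1,16); ℓ=5 odd so k=9
a_0=8:  p_0=8·1+0=8,  q_0=8·0+1=1
a_1=1:  p_1=1·8+1=9,  q_1=1·1+0=1
a_2=1:  p_2=1·9+8=17,  q_2=1·1+1=2
…
a_4=1:  p_4=1·26+17=43,  q_4=1·3+2=5
a_5=16:  p_5=16·43+26=714,  q_5=16·5+3=83
a_6=1:  p_6=1·714+43=757,  q_6=1·83+5=88
a_7=1:  p_7=1·757+714=1471,  q_7=1·88+83=171
a_8=1:  p_8=1·1471+757=2228,  q_8=1·171+88=259
a_9=1:  p_9=1·2228+1471=3699,  q_9=1·259+171=430
→ (3699, 430).  Check: 3699²=13682601, 74·430²=13682600, difference 1.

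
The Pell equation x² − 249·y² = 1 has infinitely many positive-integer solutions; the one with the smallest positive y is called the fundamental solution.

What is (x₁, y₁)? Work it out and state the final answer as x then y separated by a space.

8553815 542076

d=249: √d = [15; 1,3,1,1,5,…,3,1,30] (ℓ=16, even), read p_15/q_15
step 0: (15, 1)  from 15·(1,0) + (0,1)
…
step 2: (63, 4)  from 3·(16,1) + (15,1)
step 3: (79, 5)  from 1·(63,4) + (16,1)
step 4: (142, 9)  from 1·(79,5) + (63,4)
…
step 6: (931, 59)  from 1·(789,50) + (142,9)
…
step 9: (113835, 7214)  from 3·(36751,2329) + (3582,227)
step 10: (150586, 9543)  from 1·(113835,7214) + (36751,2329)
step 11: (866765, 54929)  from 5·(150586,9543) + (113835,7214)
…
step 13: (1884116, 119401)  from 1·(1017351,64472) + (866765,54929)
step 14: (6669699, 422675)  from 3·(1884116,119401) + (1017351,64472)
step 15: (8553815, 542076)  from 1·(6669699,422675) + (1884116,119401)
fundamental: x₁=8553815, y₁=542076  (since 73167751054225 − 249·293846389776 = 1)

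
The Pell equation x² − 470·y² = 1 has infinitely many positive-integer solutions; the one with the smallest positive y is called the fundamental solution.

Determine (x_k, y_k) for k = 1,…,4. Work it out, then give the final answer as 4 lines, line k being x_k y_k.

1691 78
5718961 263796
19341524411 892157994
65413029839041 3017278071912

√470 → a₀=21, period (1,2,8,2,1,42); ℓ=6 even so k=5
a_0=21:  p_0=21·1+0=21,  q_0=21·0+1=1
a_1=1:  p_1=1·21+1=22,  q_1=1·1+0=1
a_2=2:  p_2=2·22+21=65,  q_2=2·1+1=3
…
a_4=2:  p_4=2·542+65=1149,  q_4=2·25+3=53
a_5=1:  p_5=1·1149+542=1691,  q_5=1·53+25=78
fundamental: x₁=1691, y₁=78  (since 2859481 − 470·6084 = 1)
k=2:  x_2 = 1691·1691+470·78·78 = 5718961,  y_2 = 1691·78+78·1691 = 263796
k=3:  x_3 = 1691·5718961+470·78·263796 = 19341524411,  y_3 = 1691·263796+78·5718961 = 892157994
k=4:  x_4 = 1691·19341524411+470·78·892157994 = 65413029839041,  y_4 = 1691·892157994+78·19341524411 = 3017278071912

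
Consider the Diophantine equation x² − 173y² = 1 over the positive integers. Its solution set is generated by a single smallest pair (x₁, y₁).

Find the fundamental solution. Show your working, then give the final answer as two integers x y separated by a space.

√173 = [13; 6,1,1,6,26, …], period ℓ=5 (odd) → k=9
i=0: a=13 ⇒ p=13, q=1
…
i=2: a=1 ⇒ p=92, q=7
…
i=5: a=26 ⇒ p=29239, q=2223
i=6: a=6 ⇒ p=176552, q=13423
…
i=8: a=1 ⇒ p=382343, q=29069
i=9: a=6 ⇒ p=2499849, q=190060
(x₁, y₁) = (2499849, 190060);  2499849² − 173·190060² = 1 ✓

2499849 190060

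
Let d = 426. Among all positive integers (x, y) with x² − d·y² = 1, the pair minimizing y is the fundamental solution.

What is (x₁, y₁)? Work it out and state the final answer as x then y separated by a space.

88751 4300

√426 = [20; 1,1,1,3,2,6,2,3,1,1,1,40, …], period ℓ=12 (even) → k=11
a_0=20:  p_0=20·1+0=20,  q_0=20·0+1=1
…
a_4=3:  p_4=3·62+41=227,  q_4=3·3+2=11
a_5=2:  p_5=2·227+62=516,  q_5=2·11+3=25
…
a_10=1:  p_10=1·31971+24809=56780,  q_10=1·1549+1202=2751
a_11=1:  p_11=1·56780+31971=88751,  q_11=1·2751+1549=4300
→ (88751, 4300).  Check: 88751²=7876740001, 426·4300²=7876740000, difference 1.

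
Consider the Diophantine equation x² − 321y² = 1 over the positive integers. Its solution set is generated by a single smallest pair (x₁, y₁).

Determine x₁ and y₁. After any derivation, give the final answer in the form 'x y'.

215 12

[17; 1,10,1,34] for √321; ℓ=4 ⇒ convergent index 3
k=0  a_k=17  p_k/q_k = 17/1
k=1  a_k=1  p_k/q_k = 18/1
k=2  a_k=10  p_k/q_k = 197/11
k=3  a_k=1  p_k/q_k = 215/12
fundamental: x₁=215, y₁=12  (since 46225 − 321·144 = 1)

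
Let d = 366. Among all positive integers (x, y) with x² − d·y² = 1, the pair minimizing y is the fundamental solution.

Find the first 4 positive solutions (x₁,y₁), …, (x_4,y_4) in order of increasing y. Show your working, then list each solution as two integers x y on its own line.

907925 47458
1648655611249 86176609300
2993711291685588725 156483795997357542
5436130649005627630680001 284151100961715516031400

[19; 7,1,1,1,2,12,2,1,1,1,7,38] for √366; ℓ=12 ⇒ convergent index 11
k=0  a_k=19  p_k/q_k = 19/1
k=1  a_k=7  p_k/q_k = 134/7
k=2  a_k=1  p_k/q_k = 153/8
k=3  a_k=1  p_k/q_k = 287/15
k=4  a_k=1  p_k/q_k = 440/23
…
k=7  a_k=2  p_k/q_k = 30055/1571
…
k=9  a_k=1  p_k/q_k = 74554/3897
k=10  a_k=1  p_k/q_k = 119053/6223
k=11  a_k=7  p_k/q_k = 907925/47458
(x₁, y₁) = (907925, 47458);  907925² − 366·47458² = 1 ✓
n=2: (907925,47458)∘(907925,47458) = (907925·907925+366·47458·47458, 907925·47458+47458·907925) = (1648655611249,86176609300)
n=3: (1648655611249,86176609300)∘(907925,47458) = (907925·1648655611249+366·47458·86176609300, 907925·86176609300+47458·1648655611249) = (2993711291685588725,156483795997357542)
n=4: (2993711291685588725,156483795997357542)∘(907925,47458) = (907925·2993711291685588725+366·47458·156483795997357542, 907925·156483795997357542+47458·2993711291685588725) = (5436130649005627630680001,284151100961715516031400)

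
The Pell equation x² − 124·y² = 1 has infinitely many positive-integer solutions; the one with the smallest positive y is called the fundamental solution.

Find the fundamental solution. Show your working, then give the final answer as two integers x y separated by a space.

d=124: √d = [11; 7,2,1,1,1,…,2,7,22] (ℓ=16, even), read p_15/q_15
step 0: (11, 1)  from 11·(1,0) + (0,1)
step 1: (78, 7)  from 7·(11,1) + (1,0)
step 2: (167, 15)  from 2·(78,7) + (11,1)
step 3: (245, 22)  from 1·(167,15) + (78,7)
step 4: (412, 37)  from 1·(245,22) + (167,15)
step 5: (657, 59)  from 1·(412,37) + (245,22)
…
step 8: (14543, 1306)  from 4·(3040,273) + (2383,214)
step 9: (17583, 1579)  from 1·(14543,1306) + (3040,273)
step 10: (67292, 6043)  from 3·(17583,1579) + (14543,1306)
step 11: (84875, 7622)  from 1·(67292,6043) + (17583,1579)
…
step 13: (237042, 21287)  from 1·(152167,13665) + (84875,7622)
step 14: (626251, 56239)  from 2·(237042,21287) + (152167,13665)
step 15: (4620799, 414960)  from 7·(626251,56239) + (237042,21287)
(x₁, y₁) = (4620799, 414960);  4620799² − 124·414960² = 1 ✓

4620799 414960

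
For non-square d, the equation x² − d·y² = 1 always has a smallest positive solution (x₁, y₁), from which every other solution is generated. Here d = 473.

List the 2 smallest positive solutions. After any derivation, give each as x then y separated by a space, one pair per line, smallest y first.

√473 = [21; 1,2,1,42, …], period ℓ=4 (even) → k=3
step 0: (21, 1)  from 21·(1,0) + (0,1)
step 1: (22, 1)  from 1·(21,1) + (1,0)
step 2: (65, 3)  from 2·(22,1) + (21,1)
step 3: (87, 4)  from 1·(65,3) + (22,1)
→ (87, 4).  Check: 87²=7569, 473·4²=7568, difference 1.
(87+4√473)^2 = 15137 + 696√473

87 4
15137 696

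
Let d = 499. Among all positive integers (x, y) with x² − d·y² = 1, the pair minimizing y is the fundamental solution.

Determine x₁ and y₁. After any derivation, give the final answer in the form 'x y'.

√499 = [22; 2,1,21,1,2,44, …], period ℓ=6 (even) → k=5
step 0: (22, 1)  from 22·(1,0) + (0,1)
step 1: (45, 2)  from 2·(22,1) + (1,0)
step 2: (67, 3)  from 1·(45,2) + (22,1)
…
step 4: (1519, 68)  from 1·(1452,65) + (67,3)
step 5: (4490, 201)  from 2·(1519,68) + (1452,65)
(x₁, y₁) = (4490, 201);  4490² − 499·201² = 1 ✓

4490 201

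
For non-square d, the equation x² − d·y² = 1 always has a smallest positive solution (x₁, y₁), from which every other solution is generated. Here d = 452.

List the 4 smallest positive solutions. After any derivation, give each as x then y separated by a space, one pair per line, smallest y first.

[21; 3,1,5,3,10,3,5,1,3,42] for √452; ℓ=10 ⇒ convergent index 9
a_0=21:  p_0=21·1+0=21,  q_0=21·0+1=1
a_1=3:  p_1=3·21+1=64,  q_1=3·1+0=3
a_2=1:  p_2=1·64+21=85,  q_2=1·3+1=4
…
a_5=10:  p_5=10·1552+489=16009,  q_5=10·73+23=753
a_6=3:  p_6=3·16009+1552=49579,  q_6=3·753+73=2332
a_7=5:  p_7=5·49579+16009=263904,  q_7=5·2332+753=12413
a_8=1:  p_8=1·263904+49579=313483,  q_8=1·12413+2332=14745
a_9=3:  p_9=3·313483+263904=1204353,  q_9=3·14745+12413=56648
→ (1204353, 56648).  Check: 1204353²=1450466148609, 452·56648²=1450466148608, difference 1.
n=2: (1204353,56648)∘(1204353,56648) = (1204353·1204353+452·56648·56648, 1204353·56648+56648·1204353) = (2900932297217,136448377488)
n=3: (2900932297217,136448377488)∘(1204353,56648) = (1204353·2900932297217+452·56648·136448377488, 1204353·136448377488+56648·2900932297217) = (6987493029899166849,328664025545553880)
n=4: (6987493029899166849,328664025545553880)∘(1204353,56648) = (1204353·6987493029899166849+452·56648·328664025545553880, 1204353·328664025545553880+56648·6987493029899166849) = (16830816386073401651890177,791655010315592455701792)

1204353 56648
2900932297217 136448377488
6987493029899166849 328664025545553880
16830816386073401651890177 791655010315592455701792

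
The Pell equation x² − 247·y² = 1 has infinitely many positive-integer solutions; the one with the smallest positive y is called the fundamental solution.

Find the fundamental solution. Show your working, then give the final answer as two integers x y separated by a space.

85292 5427

√247 → a₀=15, period (1,2,1,1,9,1,9,1,1,2,1,30); ℓ=12 even so k=11
i=0: a=15 ⇒ p=15, q=1
…
i=2: a=2 ⇒ p=47, q=3
…
i=6: a=1 ⇒ p=1163, q=74
i=7: a=9 ⇒ p=11520, q=733
i=8: a=1 ⇒ p=12683, q=807
…
i=10: a=2 ⇒ p=61089, q=3887
i=11: a=1 ⇒ p=85292, q=5427
fundamental: x₁=85292, y₁=5427  (since 7274725264 − 247·29452329 = 1)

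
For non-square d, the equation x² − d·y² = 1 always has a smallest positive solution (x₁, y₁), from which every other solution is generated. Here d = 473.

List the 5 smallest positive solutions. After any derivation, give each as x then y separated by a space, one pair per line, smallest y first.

d=473: √d = [21; 1,2,1,42] (ℓ=4, even), read p_3/q_3
a_0=21:  p_0=21·1+0=21,  q_0=21·0+1=1
a_1=1:  p_1=1·21+1=22,  q_1=1·1+0=1
a_2=2:  p_2=2·22+21=65,  q_2=2·1+1=3
a_3=1:  p_3=1·65+22=87,  q_3=1·3+1=4
→ (87, 4).  Check: 87²=7569, 473·4²=7568, difference 1.
n=2: (87,4)∘(87,4) = (87·87+473·4·4, 87·4+4·87) = (15137,696)
n=3: (15137,696)∘(87,4) = (87·15137+473·4·696, 87·696+4·15137) = (2633751,121100)
n=4: (2633751,121100)∘(87,4) = (87·2633751+473·4·121100, 87·121100+4·2633751) = (458257537,21070704)
n=5: (458257537,21070704)∘(87,4) = (87·458257537+473·4·21070704, 87·21070704+4·458257537) = (79734177687,3666181396)

87 4
15137 696
2633751 121100
458257537 21070704
79734177687 3666181396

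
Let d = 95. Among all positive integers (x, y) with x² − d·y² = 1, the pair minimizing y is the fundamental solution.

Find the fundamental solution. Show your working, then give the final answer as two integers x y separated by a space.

39 4

[9; 1,2,1,18] for √95; ℓ=4 ⇒ convergent index 3
step 0: (9, 1)  from 9·(1,0) + (0,1)
step 1: (10, 1)  from 1·(9,1) + (1,0)
step 2: (29, 3)  from 2·(10,1) + (9,1)
step 3: (39, 4)  from 1·(29,3) + (10,1)
→ (39, 4).  Check: 39²=1521, 95·4²=1520, difference 1.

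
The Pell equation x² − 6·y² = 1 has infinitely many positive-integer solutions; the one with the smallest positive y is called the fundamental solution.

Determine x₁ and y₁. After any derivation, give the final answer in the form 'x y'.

5 2

d=6: √d = [2; 2,4] (ℓ=2, even), read p_1/q_1
k=0  a_k=2  p_k/q_k = 2/1
k=1  a_k=2  p_k/q_k = 5/2
(x₁, y₁) = (5, 2);  5² − 6·2² = 1 ✓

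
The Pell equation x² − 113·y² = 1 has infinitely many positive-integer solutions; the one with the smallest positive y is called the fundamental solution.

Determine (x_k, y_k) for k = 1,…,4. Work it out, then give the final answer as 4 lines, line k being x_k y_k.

√113 → a₀=10, period (1,1,1,2,2,1,1,1,20); ℓ=9 odd so k=17
k=0  a_k=10  p_k/q_k = 10/1
…
k=2  a_k=1  p_k/q_k = 21/2
…
k=4  a_k=2  p_k/q_k = 85/8
…
k=6  a_k=1  p_k/q_k = 287/27
…
k=8  a_k=1  p_k/q_k = 776/73
k=9  a_k=20  p_k/q_k = 16009/1506
…
k=11  a_k=1  p_k/q_k = 32794/3085
…
k=15  a_k=1  p_k/q_k = 445435/41903
k=16  a_k=1  p_k/q_k = 758918/71393
k=17  a_k=1  p_k/q_k = 1204353/113296
fundamental: x₁=1204353, y₁=113296  (since 1450466148609 − 113·12835983616 = 1)
n=2: (1204353,113296)∘(1204353,113296) = (1204353·1204353+113·113296·113296, 1204353·113296+113296·1204353) = (2900932297217,272896754976)
n=3: (2900932297217,272896754976)∘(1204353,113296) = (1204353·2900932297217+113·113296·272896754976, 1204353·272896754976+113296·2900932297217) = (6987493029899166849,657328051091107760)
n=4: (6987493029899166849,657328051091107760)∘(1204353,113296) = (1204353·6987493029899166849+113·113296·657328051091107760, 1204353·657328051091107760+113296·6987493029899166849) = (16830816386073401651890177,1583310020631184911403584)

1204353 113296
2900932297217 272896754976
6987493029899166849 657328051091107760
16830816386073401651890177 1583310020631184911403584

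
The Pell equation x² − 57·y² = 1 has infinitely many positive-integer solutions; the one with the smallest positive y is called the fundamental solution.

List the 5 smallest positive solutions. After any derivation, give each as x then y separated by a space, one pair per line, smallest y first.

151 20
45601 6040
13771351 1824060
4158902401 550860080
1255974753751 166357920100

√57 → a₀=7, period (1,1,4,1,1,14); ℓ=6 even so k=5
i=0: a=7 ⇒ p=7, q=1
i=1: a=1 ⇒ p=8, q=1
i=2: a=1 ⇒ p=15, q=2
…
i=4: a=1 ⇒ p=83, q=11
i=5: a=1 ⇒ p=151, q=20
→ (151, 20).  Check: 151²=22801, 57·20²=22800, difference 1.
(151+20√57)^2 = 45601 + 6040√57
(151+20√57)^3 = 13771351 + 1824060√57
(151+20√57)^4 = 4158902401 + 550860080√57
(151+20√57)^5 = 1255974753751 + 166357920100√57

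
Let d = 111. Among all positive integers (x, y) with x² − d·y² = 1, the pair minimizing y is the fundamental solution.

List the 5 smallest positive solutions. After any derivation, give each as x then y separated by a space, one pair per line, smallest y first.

295 28
174049 16520
102688615 9746772
60586108801 5750578960
35745701503975 3392831839628

√111 → a₀=10, period (1,1,6,1,1,20); ℓ=6 even so k=5
k=0  a_k=10  p_k/q_k = 10/1
…
k=2  a_k=1  p_k/q_k = 21/2
…
k=4  a_k=1  p_k/q_k = 158/15
k=5  a_k=1  p_k/q_k = 295/28
(x₁, y₁) = (295, 28);  295² − 111·28² = 1 ✓
(x_2, y_2) = (295·295 + 111·28·28, 295·28 + 28·295) = (174049, 16520)
(x_3, y_3) = (295·174049 + 111·28·16520, 295·16520 + 28·174049) = (102688615, 9746772)
(x_4, y_4) = (295·102688615 + 111·28·9746772, 295·9746772 + 28·102688615) = (60586108801, 5750578960)
(x_5, y_5) = (295·60586108801 + 111·28·5750578960, 295·5750578960 + 28·60586108801) = (35745701503975, 3392831839628)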